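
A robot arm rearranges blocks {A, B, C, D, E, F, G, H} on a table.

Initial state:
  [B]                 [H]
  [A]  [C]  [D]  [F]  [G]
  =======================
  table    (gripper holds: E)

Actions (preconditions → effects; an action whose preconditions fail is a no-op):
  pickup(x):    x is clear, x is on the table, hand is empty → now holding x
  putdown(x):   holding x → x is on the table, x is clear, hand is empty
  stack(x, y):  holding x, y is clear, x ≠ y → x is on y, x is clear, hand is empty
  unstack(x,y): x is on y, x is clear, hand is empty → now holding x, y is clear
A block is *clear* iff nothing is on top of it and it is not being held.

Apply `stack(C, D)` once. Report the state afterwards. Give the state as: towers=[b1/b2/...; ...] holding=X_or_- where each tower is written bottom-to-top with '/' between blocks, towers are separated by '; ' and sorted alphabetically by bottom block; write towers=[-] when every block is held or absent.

towers=[A/B; C; D; F; G/H] holding=E

before: towers=[A/B; C; D; F; G/H] holding=E
pre[stack(C, D)]: holding(C) fail, clear(D) ok, C≠D ok
holding(C) unmet → stack(C, D) is a no-op
after:  towers=[A/B; C; D; F; G/H] holding=E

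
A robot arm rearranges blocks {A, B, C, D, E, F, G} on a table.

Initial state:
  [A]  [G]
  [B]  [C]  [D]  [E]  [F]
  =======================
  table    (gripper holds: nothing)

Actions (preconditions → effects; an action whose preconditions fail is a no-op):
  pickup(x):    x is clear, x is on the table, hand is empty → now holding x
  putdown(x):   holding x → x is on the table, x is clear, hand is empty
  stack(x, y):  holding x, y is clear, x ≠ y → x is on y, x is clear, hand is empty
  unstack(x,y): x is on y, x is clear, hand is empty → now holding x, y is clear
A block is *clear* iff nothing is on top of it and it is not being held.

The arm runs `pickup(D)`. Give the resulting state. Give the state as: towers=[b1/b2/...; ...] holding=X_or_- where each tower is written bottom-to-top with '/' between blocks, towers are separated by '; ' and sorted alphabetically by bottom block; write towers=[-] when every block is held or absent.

towers=[B/A; C/G; E; F] holding=D

before: towers=[B/A; C/G; D; E; F] holding=-
pre[pickup(D)]: clear(D) ok, ontable(D) ok, handempty ok
all met → apply pickup(D)
after:  towers=[B/A; C/G; E; F] holding=D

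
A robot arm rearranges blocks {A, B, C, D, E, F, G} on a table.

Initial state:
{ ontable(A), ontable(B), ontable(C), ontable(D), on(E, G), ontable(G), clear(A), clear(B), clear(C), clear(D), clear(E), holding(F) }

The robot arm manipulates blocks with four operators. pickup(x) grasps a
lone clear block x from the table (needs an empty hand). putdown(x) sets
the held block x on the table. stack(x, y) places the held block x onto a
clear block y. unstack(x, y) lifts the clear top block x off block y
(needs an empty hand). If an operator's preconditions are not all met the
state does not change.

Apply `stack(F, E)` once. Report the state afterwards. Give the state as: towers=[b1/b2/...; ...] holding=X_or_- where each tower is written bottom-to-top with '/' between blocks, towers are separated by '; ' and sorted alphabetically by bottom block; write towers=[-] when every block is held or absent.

before: towers=[A; B; C; D; G/E] holding=F
pre[stack(F, E)]: holding(F) ok, clear(E) ok, F≠E ok
all met → apply stack(F, E)
after:  towers=[A; B; C; D; G/E/F] holding=-

towers=[A; B; C; D; G/E/F] holding=-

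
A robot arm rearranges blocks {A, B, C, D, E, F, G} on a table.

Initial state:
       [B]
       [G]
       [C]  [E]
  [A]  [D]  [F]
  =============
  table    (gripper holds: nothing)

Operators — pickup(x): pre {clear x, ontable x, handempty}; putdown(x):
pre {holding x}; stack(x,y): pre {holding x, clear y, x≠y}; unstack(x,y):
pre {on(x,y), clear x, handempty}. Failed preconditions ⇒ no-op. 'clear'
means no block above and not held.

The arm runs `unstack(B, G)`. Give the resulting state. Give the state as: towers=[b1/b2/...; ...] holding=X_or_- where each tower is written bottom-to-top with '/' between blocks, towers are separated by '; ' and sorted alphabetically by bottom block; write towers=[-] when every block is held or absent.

towers=[A; D/C/G; F/E] holding=B

before: towers=[A; D/C/G/B; F/E] holding=-
pre[unstack(B, G)]: on(B,G) yes, clear(B) yes, handempty yes
all met → apply unstack(B, G)
after:  towers=[A; D/C/G; F/E] holding=B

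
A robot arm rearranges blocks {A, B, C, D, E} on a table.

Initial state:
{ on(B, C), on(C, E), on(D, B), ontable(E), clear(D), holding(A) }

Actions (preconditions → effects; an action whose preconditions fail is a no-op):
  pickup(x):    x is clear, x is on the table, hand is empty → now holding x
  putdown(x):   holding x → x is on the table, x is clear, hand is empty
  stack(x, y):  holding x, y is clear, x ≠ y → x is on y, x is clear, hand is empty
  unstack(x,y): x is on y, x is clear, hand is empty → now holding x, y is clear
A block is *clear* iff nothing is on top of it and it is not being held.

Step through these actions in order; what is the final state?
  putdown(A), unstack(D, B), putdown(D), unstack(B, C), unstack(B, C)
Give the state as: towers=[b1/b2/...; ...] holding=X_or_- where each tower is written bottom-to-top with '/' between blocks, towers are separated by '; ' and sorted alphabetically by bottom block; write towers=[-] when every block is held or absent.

step 1 (putdown(A)): towers=[A; E/C/B/D] holding=-
step 2 (unstack(D, B)): towers=[A; E/C/B] holding=D
step 3 (putdown(D)): towers=[A; D; E/C/B] holding=-
step 4 (unstack(B, C)): towers=[A; D; E/C] holding=B
step 5 (unstack(B, C)) [no-op]: towers=[A; D; E/C] holding=B

towers=[A; D; E/C] holding=B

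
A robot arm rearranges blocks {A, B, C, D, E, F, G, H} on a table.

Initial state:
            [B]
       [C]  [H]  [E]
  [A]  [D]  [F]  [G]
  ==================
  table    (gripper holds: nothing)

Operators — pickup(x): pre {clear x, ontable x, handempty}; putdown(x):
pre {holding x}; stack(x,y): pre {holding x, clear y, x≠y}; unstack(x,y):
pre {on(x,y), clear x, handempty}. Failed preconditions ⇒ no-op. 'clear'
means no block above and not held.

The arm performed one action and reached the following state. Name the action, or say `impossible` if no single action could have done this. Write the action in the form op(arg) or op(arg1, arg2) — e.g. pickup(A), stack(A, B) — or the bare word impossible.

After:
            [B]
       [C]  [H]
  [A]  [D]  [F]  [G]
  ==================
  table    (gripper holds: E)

unstack(E, G)

target: towers=[A; D/C; F/H/B; G] holding=E
         pickup(A) → towers=[D/C; F/H/B; G/E] holding=A
     unstack(E, G) → towers=[A; D/C; F/H/B; G] holding=E  ← match
     unstack(B, H) → towers=[A; D/C; F/H; G/E] holding=B
     unstack(C, D) → towers=[A; D; F/H/B; G/E] holding=C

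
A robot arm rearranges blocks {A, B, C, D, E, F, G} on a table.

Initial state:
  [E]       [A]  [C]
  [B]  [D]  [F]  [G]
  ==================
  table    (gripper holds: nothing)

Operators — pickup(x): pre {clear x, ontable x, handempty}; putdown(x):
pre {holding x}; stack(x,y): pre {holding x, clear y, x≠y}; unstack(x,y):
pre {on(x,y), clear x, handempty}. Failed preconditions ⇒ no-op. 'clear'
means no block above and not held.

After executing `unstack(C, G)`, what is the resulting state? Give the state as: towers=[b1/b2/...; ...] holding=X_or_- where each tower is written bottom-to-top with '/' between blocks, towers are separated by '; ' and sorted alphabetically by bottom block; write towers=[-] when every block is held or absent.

before: towers=[B/E; D; F/A; G/C] holding=-
pre[unstack(C, G)]: on(C,G) yes, clear(C) yes, handempty yes
all met → apply unstack(C, G)
after:  towers=[B/E; D; F/A; G] holding=C

towers=[B/E; D; F/A; G] holding=C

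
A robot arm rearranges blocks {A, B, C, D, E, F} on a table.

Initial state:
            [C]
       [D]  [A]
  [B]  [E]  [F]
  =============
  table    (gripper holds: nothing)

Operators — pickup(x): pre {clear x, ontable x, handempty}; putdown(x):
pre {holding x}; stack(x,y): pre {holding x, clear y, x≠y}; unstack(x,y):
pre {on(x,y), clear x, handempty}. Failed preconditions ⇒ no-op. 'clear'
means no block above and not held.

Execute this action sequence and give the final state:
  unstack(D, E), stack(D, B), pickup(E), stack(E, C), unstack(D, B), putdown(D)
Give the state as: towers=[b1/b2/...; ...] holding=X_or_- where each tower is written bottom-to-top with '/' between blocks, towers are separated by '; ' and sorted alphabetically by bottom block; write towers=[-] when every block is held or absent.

towers=[B; D; F/A/C/E] holding=-

step 1 (unstack(D, E)): towers=[B; E; F/A/C] holding=D
step 2 (stack(D, B)): towers=[B/D; E; F/A/C] holding=-
step 3 (pickup(E)): towers=[B/D; F/A/C] holding=E
step 4 (stack(E, C)): towers=[B/D; F/A/C/E] holding=-
step 5 (unstack(D, B)): towers=[B; F/A/C/E] holding=D
step 6 (putdown(D)): towers=[B; D; F/A/C/E] holding=-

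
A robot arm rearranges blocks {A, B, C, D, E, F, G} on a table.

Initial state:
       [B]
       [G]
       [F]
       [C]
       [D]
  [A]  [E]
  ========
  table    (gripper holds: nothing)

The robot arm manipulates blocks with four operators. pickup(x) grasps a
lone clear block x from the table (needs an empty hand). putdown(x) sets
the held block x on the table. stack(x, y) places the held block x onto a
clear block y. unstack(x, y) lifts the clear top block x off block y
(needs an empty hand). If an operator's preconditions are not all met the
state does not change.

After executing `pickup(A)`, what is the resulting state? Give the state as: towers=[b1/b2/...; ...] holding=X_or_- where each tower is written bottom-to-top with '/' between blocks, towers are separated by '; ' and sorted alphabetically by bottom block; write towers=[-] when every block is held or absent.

before: towers=[A; E/D/C/F/G/B] holding=-
pre[pickup(A)]: clear(A) ok, ontable(A) ok, handempty ok
all met → apply pickup(A)
after:  towers=[E/D/C/F/G/B] holding=A

towers=[E/D/C/F/G/B] holding=A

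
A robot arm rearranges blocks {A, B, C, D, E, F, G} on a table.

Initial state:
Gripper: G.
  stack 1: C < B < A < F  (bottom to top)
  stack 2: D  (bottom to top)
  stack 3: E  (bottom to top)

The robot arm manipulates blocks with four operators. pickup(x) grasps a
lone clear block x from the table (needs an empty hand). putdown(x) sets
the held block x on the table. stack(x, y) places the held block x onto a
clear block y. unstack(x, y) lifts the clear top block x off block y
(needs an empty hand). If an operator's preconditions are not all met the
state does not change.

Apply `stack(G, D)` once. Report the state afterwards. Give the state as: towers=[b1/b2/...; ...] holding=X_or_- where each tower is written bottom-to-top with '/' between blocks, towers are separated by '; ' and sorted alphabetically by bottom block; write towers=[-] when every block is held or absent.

towers=[C/B/A/F; D/G; E] holding=-

before: towers=[C/B/A/F; D; E] holding=G
pre[stack(G, D)]: holding(G) yes, clear(D) yes, G≠D yes
all met → apply stack(G, D)
after:  towers=[C/B/A/F; D/G; E] holding=-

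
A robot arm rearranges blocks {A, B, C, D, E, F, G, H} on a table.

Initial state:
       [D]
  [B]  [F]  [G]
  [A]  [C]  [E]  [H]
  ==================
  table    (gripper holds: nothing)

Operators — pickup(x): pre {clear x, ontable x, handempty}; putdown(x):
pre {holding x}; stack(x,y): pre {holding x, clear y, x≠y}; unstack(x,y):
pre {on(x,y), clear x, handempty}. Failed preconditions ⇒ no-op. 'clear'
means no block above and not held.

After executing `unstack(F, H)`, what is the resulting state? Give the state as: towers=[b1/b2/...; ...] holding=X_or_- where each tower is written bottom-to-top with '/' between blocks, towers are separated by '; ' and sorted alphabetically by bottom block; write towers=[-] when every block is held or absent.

before: towers=[A/B; C/F/D; E/G; H] holding=-
pre[unstack(F, H)]: on(F,H) ✗, clear(F) ✗, handempty ✓
on(F,H), clear(F) unmet → unstack(F, H) is a no-op
after:  towers=[A/B; C/F/D; E/G; H] holding=-

towers=[A/B; C/F/D; E/G; H] holding=-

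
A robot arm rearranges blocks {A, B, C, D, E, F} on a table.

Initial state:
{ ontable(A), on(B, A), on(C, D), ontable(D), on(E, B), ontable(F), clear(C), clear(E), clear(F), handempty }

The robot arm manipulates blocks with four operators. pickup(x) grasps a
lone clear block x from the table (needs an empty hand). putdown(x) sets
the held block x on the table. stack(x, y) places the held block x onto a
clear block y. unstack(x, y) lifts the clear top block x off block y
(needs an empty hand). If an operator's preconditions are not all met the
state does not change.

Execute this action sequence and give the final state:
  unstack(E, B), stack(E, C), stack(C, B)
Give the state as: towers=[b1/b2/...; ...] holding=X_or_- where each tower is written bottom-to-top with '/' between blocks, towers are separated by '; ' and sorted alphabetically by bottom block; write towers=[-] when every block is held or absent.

towers=[A/B; D/C/E; F] holding=-

step 1 (unstack(E, B)): towers=[A/B; D/C; F] holding=E
step 2 (stack(E, C)): towers=[A/B; D/C/E; F] holding=-
step 3 (stack(C, B)) [no-op]: towers=[A/B; D/C/E; F] holding=-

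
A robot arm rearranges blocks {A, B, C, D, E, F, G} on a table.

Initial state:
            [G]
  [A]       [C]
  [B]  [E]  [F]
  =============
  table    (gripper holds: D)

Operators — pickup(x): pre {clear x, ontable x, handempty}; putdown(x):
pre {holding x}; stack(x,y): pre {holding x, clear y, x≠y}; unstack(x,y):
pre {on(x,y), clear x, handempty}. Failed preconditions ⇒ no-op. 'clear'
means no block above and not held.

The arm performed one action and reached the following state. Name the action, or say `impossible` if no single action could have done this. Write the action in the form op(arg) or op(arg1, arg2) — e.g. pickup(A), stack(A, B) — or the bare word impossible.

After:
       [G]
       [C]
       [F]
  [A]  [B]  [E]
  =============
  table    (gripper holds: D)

impossible

target: towers=[A; B/F/C/G; E] holding=D
        putdown(D) → towers=[B/A; D; E; F/C/G] holding=-
       stack(D, G) → towers=[B/A; E; F/C/G/D] holding=-
       stack(D, A) → towers=[B/A/D; E; F/C/G] holding=-
       stack(D, E) → towers=[B/A; E/D; F/C/G] holding=-
none of the 4 applicable actions match → impossible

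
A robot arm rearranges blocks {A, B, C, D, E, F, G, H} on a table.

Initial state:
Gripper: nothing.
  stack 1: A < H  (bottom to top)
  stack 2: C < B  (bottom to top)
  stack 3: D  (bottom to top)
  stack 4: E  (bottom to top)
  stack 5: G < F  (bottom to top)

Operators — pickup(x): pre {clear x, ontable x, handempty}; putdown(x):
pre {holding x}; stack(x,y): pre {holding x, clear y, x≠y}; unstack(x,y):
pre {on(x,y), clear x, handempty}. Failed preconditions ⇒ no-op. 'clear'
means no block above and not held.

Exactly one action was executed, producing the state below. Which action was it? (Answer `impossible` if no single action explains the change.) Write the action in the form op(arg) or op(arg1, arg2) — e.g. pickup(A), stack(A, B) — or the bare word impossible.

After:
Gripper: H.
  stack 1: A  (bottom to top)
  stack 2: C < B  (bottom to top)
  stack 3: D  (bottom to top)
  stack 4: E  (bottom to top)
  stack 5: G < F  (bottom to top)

target: towers=[A; C/B; D; E; G/F] holding=H
         pickup(E) → towers=[A/H; C/B; D; G/F] holding=E
     unstack(H, A) → towers=[A; C/B; D; E; G/F] holding=H  ← match
     unstack(B, C) → towers=[A/H; C; D; E; G/F] holding=B
     unstack(F, G) → towers=[A/H; C/B; D; E; G] holding=F
         pickup(D) → towers=[A/H; C/B; E; G/F] holding=D

unstack(H, A)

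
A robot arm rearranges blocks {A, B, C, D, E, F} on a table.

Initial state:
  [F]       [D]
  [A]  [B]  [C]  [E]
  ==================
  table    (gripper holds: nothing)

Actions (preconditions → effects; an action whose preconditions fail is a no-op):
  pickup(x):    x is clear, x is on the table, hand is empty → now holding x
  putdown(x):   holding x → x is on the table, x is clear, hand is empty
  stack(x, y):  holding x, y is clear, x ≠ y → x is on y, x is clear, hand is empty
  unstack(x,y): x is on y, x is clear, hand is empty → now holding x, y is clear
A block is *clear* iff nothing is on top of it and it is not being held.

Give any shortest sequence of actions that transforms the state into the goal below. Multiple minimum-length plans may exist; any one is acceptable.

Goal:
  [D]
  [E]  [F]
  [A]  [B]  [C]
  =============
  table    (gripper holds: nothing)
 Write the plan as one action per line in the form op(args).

step 1 (unstack(F, A)): towers=[A; B; C/D; E] holding=F
step 2 (stack(F, B)): towers=[A; B/F; C/D; E] holding=-
step 3 (pickup(E)): towers=[A; B/F; C/D] holding=E
step 4 (stack(E, A)): towers=[A/E; B/F; C/D] holding=-
step 5 (unstack(D, C)): towers=[A/E; B/F; C] holding=D
step 6 (stack(D, E)): towers=[A/E/D; B/F; C] holding=-
goal check: towers=[A/E/D; B/F; C] holding=- — reached (length 6, optimal by BFS)

unstack(F, A)
stack(F, B)
pickup(E)
stack(E, A)
unstack(D, C)
stack(D, E)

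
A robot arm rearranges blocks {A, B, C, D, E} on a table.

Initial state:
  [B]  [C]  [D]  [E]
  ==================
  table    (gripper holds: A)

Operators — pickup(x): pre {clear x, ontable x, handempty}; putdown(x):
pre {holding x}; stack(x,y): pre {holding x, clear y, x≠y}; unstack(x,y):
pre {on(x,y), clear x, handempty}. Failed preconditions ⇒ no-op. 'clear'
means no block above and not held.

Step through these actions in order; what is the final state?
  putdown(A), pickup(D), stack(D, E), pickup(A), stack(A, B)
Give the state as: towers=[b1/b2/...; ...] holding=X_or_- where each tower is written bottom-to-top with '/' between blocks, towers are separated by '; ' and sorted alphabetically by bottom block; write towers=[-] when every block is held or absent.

towers=[B/A; C; E/D] holding=-

step 1 (putdown(A)): towers=[A; B; C; D; E] holding=-
step 2 (pickup(D)): towers=[A; B; C; E] holding=D
step 3 (stack(D, E)): towers=[A; B; C; E/D] holding=-
step 4 (pickup(A)): towers=[B; C; E/D] holding=A
step 5 (stack(A, B)): towers=[B/A; C; E/D] holding=-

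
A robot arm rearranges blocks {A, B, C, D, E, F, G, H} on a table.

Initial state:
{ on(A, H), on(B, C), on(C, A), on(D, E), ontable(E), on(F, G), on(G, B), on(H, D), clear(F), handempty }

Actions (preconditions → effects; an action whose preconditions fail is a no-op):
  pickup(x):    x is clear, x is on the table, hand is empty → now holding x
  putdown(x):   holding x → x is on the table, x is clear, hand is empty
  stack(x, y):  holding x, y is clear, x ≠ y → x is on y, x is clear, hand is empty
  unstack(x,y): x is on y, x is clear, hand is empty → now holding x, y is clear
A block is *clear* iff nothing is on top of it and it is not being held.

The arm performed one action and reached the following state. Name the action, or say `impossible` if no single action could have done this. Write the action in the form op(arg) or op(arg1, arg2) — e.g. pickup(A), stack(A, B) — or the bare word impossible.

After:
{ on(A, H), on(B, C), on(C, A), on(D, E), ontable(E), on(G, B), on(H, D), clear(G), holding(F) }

unstack(F, G)

target: towers=[E/D/H/A/C/B/G] holding=F
     unstack(F, G) → towers=[E/D/H/A/C/B/G] holding=F  ← match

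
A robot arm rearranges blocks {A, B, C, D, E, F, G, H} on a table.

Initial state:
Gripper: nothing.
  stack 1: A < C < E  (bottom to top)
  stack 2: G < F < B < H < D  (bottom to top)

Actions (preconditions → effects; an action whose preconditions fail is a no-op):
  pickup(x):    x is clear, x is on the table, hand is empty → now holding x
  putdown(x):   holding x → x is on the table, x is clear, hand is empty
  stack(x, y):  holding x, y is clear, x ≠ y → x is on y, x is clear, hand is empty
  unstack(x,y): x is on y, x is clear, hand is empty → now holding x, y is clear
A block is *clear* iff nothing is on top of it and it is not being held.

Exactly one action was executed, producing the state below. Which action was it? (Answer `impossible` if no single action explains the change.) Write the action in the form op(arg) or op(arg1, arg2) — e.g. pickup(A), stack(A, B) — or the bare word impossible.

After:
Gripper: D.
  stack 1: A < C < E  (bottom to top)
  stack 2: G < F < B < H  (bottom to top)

unstack(D, H)

target: towers=[A/C/E; G/F/B/H] holding=D
     unstack(E, C) → towers=[A/C; G/F/B/H/D] holding=E
     unstack(D, H) → towers=[A/C/E; G/F/B/H] holding=D  ← match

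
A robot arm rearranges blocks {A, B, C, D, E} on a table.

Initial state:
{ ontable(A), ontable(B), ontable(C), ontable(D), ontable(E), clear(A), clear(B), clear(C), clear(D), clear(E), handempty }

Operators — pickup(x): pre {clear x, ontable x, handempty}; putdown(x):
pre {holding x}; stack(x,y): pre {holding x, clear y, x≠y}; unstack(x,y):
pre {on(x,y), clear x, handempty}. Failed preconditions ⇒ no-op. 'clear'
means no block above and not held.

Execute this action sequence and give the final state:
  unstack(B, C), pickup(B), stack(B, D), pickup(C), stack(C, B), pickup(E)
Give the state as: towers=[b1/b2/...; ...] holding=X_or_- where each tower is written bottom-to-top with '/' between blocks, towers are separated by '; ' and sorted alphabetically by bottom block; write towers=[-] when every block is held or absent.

towers=[A; D/B/C] holding=E

step 1 (unstack(B, C)) [no-op]: towers=[A; B; C; D; E] holding=-
step 2 (pickup(B)): towers=[A; C; D; E] holding=B
step 3 (stack(B, D)): towers=[A; C; D/B; E] holding=-
step 4 (pickup(C)): towers=[A; D/B; E] holding=C
step 5 (stack(C, B)): towers=[A; D/B/C; E] holding=-
step 6 (pickup(E)): towers=[A; D/B/C] holding=E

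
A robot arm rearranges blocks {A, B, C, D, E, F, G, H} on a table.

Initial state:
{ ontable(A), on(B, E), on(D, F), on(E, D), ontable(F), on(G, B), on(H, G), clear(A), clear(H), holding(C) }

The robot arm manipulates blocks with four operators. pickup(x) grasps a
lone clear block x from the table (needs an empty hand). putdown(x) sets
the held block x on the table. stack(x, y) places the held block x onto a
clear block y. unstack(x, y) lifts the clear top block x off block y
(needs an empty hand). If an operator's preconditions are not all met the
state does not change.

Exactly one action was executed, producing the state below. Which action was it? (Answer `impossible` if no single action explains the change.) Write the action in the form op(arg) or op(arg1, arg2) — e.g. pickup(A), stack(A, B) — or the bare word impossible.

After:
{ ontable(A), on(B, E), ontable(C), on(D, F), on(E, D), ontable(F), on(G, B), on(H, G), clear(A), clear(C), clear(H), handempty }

target: towers=[A; C; F/D/E/B/G/H] holding=-
        putdown(C) → towers=[A; C; F/D/E/B/G/H] holding=-  ← match
       stack(C, A) → towers=[A/C; F/D/E/B/G/H] holding=-
       stack(C, H) → towers=[A; F/D/E/B/G/H/C] holding=-

putdown(C)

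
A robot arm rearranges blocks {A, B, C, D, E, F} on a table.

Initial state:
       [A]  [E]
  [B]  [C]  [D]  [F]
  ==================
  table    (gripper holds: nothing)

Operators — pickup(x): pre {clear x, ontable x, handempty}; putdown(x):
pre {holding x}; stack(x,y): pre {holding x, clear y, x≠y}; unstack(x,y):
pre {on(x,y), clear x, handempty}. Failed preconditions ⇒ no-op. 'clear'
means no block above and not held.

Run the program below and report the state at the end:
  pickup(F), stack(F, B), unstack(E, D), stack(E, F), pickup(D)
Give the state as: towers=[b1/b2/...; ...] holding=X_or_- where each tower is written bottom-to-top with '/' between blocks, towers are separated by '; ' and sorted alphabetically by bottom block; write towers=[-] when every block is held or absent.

step 1 (pickup(F)): towers=[B; C/A; D/E] holding=F
step 2 (stack(F, B)): towers=[B/F; C/A; D/E] holding=-
step 3 (unstack(E, D)): towers=[B/F; C/A; D] holding=E
step 4 (stack(E, F)): towers=[B/F/E; C/A; D] holding=-
step 5 (pickup(D)): towers=[B/F/E; C/A] holding=D

towers=[B/F/E; C/A] holding=D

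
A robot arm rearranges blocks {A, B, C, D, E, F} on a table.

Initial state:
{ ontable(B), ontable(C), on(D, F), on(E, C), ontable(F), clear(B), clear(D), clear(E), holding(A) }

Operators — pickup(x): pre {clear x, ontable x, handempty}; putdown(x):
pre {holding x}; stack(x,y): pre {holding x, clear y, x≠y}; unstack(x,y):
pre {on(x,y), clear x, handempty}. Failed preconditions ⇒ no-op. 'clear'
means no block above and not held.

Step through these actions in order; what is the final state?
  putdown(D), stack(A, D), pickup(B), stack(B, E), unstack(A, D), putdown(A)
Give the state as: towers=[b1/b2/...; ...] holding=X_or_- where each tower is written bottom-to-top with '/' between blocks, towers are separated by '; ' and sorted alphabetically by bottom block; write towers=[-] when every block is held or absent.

step 1 (putdown(D)) [no-op]: towers=[B; C/E; F/D] holding=A
step 2 (stack(A, D)): towers=[B; C/E; F/D/A] holding=-
step 3 (pickup(B)): towers=[C/E; F/D/A] holding=B
step 4 (stack(B, E)): towers=[C/E/B; F/D/A] holding=-
step 5 (unstack(A, D)): towers=[C/E/B; F/D] holding=A
step 6 (putdown(A)): towers=[A; C/E/B; F/D] holding=-

towers=[A; C/E/B; F/D] holding=-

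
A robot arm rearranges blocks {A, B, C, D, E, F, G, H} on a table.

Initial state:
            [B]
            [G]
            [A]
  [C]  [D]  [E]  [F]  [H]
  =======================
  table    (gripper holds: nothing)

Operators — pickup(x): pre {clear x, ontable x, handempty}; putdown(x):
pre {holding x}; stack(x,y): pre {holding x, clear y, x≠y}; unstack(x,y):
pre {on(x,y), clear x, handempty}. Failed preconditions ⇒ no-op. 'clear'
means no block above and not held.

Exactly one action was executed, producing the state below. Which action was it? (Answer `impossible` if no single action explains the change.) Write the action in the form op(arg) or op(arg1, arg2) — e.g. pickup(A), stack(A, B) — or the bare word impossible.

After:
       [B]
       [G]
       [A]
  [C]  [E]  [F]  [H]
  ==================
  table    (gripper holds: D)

pickup(D)

target: towers=[C; E/A/G/B; F; H] holding=D
         pickup(H) → towers=[C; D; E/A/G/B; F] holding=H
     unstack(B, G) → towers=[C; D; E/A/G; F; H] holding=B
         pickup(F) → towers=[C; D; E/A/G/B; H] holding=F
         pickup(D) → towers=[C; E/A/G/B; F; H] holding=D  ← match
         pickup(C) → towers=[D; E/A/G/B; F; H] holding=C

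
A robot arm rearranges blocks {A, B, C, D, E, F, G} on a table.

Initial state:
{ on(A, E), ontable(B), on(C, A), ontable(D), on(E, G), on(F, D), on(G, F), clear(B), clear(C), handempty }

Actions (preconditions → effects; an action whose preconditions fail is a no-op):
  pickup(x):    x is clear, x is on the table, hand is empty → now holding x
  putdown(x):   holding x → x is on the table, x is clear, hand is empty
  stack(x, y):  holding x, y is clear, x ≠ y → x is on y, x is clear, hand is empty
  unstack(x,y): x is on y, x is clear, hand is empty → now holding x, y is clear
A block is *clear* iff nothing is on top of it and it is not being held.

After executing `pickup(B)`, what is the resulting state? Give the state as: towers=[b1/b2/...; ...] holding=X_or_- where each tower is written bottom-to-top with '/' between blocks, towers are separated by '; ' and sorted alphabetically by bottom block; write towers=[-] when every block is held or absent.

before: towers=[B; D/F/G/E/A/C] holding=-
pre[pickup(B)]: clear(B) ✓, ontable(B) ✓, handempty ✓
all met → apply pickup(B)
after:  towers=[D/F/G/E/A/C] holding=B

towers=[D/F/G/E/A/C] holding=B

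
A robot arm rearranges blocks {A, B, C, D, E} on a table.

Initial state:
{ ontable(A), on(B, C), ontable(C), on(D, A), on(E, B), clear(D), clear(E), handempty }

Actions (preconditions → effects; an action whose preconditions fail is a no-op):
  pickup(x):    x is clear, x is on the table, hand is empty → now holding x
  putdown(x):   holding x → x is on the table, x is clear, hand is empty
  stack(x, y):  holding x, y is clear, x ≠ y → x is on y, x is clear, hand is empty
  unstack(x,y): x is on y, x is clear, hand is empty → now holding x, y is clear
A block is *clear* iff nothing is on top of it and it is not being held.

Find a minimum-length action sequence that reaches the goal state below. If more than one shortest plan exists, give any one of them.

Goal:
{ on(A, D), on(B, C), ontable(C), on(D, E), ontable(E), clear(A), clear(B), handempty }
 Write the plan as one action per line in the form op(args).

unstack(E, B)
putdown(E)
unstack(D, A)
stack(D, E)
pickup(A)
stack(A, D)

step 1 (unstack(E, B)): towers=[A/D; C/B] holding=E
step 2 (putdown(E)): towers=[A/D; C/B; E] holding=-
step 3 (unstack(D, A)): towers=[A; C/B; E] holding=D
step 4 (stack(D, E)): towers=[A; C/B; E/D] holding=-
step 5 (pickup(A)): towers=[C/B; E/D] holding=A
step 6 (stack(A, D)): towers=[C/B; E/D/A] holding=-
goal check: towers=[C/B; E/D/A] holding=- — reached (length 6, optimal by BFS)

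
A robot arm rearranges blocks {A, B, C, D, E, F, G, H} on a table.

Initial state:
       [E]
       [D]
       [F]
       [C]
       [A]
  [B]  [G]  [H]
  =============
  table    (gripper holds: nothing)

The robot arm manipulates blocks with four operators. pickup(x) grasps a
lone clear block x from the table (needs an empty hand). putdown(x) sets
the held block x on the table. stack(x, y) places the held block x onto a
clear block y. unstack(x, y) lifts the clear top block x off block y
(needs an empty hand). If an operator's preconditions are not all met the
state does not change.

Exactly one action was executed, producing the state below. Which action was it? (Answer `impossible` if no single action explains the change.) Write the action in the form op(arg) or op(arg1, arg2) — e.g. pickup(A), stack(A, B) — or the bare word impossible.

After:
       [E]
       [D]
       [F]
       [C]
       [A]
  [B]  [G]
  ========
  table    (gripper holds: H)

pickup(H)

target: towers=[B; G/A/C/F/D/E] holding=H
     unstack(E, D) → towers=[B; G/A/C/F/D; H] holding=E
         pickup(H) → towers=[B; G/A/C/F/D/E] holding=H  ← match
         pickup(B) → towers=[G/A/C/F/D/E; H] holding=B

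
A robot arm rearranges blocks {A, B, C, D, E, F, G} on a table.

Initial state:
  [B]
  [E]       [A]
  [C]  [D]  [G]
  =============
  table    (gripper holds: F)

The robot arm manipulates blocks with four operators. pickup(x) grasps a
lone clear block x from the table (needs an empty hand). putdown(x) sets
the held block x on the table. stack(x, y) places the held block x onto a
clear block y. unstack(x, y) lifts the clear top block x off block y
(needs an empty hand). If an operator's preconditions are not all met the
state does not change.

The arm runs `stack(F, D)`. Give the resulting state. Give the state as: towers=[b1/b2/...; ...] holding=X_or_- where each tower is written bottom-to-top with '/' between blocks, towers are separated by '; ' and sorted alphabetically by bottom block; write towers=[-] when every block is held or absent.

towers=[C/E/B; D/F; G/A] holding=-

before: towers=[C/E/B; D; G/A] holding=F
pre[stack(F, D)]: holding(F) yes, clear(D) yes, F≠D yes
all met → apply stack(F, D)
after:  towers=[C/E/B; D/F; G/A] holding=-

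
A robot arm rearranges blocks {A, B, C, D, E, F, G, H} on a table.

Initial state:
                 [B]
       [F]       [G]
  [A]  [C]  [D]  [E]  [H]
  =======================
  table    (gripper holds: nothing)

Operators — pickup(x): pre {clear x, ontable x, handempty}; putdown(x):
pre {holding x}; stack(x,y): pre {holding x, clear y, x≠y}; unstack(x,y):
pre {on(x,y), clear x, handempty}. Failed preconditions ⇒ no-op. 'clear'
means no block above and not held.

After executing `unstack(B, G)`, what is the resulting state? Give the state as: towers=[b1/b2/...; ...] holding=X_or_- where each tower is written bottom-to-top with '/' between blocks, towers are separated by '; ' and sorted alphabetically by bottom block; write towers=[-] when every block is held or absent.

towers=[A; C/F; D; E/G; H] holding=B

before: towers=[A; C/F; D; E/G/B; H] holding=-
pre[unstack(B, G)]: on(B,G) ok, clear(B) ok, handempty ok
all met → apply unstack(B, G)
after:  towers=[A; C/F; D; E/G; H] holding=B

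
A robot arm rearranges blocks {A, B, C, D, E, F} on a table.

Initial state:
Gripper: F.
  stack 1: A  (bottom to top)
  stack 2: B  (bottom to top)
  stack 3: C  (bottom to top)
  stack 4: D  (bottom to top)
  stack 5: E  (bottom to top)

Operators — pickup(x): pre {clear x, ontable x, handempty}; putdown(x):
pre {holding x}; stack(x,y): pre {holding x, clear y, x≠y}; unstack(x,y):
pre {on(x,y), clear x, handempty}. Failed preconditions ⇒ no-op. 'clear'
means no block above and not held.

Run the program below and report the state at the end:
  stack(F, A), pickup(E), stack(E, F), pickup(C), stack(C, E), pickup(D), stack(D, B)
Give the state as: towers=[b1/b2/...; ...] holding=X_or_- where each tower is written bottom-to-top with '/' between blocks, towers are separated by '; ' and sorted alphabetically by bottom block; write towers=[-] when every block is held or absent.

towers=[A/F/E/C; B/D] holding=-

step 1 (stack(F, A)): towers=[A/F; B; C; D; E] holding=-
step 2 (pickup(E)): towers=[A/F; B; C; D] holding=E
step 3 (stack(E, F)): towers=[A/F/E; B; C; D] holding=-
step 4 (pickup(C)): towers=[A/F/E; B; D] holding=C
step 5 (stack(C, E)): towers=[A/F/E/C; B; D] holding=-
step 6 (pickup(D)): towers=[A/F/E/C; B] holding=D
step 7 (stack(D, B)): towers=[A/F/E/C; B/D] holding=-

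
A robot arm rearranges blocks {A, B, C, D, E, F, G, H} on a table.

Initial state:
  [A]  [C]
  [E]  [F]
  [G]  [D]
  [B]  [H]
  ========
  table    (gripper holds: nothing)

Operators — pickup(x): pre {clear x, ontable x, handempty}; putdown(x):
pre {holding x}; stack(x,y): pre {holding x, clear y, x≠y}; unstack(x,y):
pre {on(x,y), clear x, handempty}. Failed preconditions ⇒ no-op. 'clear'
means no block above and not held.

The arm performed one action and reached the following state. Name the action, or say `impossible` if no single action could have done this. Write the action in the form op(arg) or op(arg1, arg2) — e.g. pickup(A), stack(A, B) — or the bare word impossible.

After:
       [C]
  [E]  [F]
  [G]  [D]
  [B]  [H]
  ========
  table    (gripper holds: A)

unstack(A, E)

target: towers=[B/G/E; H/D/F/C] holding=A
     unstack(A, E) → towers=[B/G/E; H/D/F/C] holding=A  ← match
     unstack(C, F) → towers=[B/G/E/A; H/D/F] holding=C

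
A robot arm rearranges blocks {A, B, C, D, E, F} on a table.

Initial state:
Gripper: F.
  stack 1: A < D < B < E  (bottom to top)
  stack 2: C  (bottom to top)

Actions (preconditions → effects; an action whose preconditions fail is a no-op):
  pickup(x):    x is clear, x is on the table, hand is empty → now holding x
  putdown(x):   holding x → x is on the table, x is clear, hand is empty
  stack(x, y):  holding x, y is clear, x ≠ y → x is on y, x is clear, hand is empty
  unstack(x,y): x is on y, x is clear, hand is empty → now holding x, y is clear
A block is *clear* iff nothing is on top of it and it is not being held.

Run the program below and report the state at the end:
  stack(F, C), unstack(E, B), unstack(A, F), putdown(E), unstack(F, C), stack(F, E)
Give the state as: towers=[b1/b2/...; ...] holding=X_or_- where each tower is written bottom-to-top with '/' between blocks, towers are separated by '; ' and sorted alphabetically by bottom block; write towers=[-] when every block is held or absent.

towers=[A/D/B; C; E/F] holding=-

step 1 (stack(F, C)): towers=[A/D/B/E; C/F] holding=-
step 2 (unstack(E, B)): towers=[A/D/B; C/F] holding=E
step 3 (unstack(A, F)) [no-op]: towers=[A/D/B; C/F] holding=E
step 4 (putdown(E)): towers=[A/D/B; C/F; E] holding=-
step 5 (unstack(F, C)): towers=[A/D/B; C; E] holding=F
step 6 (stack(F, E)): towers=[A/D/B; C; E/F] holding=-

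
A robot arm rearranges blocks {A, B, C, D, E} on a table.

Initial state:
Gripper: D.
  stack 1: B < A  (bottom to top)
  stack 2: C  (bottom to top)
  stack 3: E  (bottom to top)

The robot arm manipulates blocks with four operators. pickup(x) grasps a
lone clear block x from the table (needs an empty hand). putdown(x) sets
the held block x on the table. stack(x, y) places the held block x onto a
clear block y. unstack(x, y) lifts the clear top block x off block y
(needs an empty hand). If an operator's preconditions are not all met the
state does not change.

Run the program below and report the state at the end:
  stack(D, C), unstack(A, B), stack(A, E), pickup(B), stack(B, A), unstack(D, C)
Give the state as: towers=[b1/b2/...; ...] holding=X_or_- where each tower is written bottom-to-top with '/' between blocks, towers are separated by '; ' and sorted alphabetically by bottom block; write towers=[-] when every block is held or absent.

towers=[C; E/A/B] holding=D

step 1 (stack(D, C)): towers=[B/A; C/D; E] holding=-
step 2 (unstack(A, B)): towers=[B; C/D; E] holding=A
step 3 (stack(A, E)): towers=[B; C/D; E/A] holding=-
step 4 (pickup(B)): towers=[C/D; E/A] holding=B
step 5 (stack(B, A)): towers=[C/D; E/A/B] holding=-
step 6 (unstack(D, C)): towers=[C; E/A/B] holding=D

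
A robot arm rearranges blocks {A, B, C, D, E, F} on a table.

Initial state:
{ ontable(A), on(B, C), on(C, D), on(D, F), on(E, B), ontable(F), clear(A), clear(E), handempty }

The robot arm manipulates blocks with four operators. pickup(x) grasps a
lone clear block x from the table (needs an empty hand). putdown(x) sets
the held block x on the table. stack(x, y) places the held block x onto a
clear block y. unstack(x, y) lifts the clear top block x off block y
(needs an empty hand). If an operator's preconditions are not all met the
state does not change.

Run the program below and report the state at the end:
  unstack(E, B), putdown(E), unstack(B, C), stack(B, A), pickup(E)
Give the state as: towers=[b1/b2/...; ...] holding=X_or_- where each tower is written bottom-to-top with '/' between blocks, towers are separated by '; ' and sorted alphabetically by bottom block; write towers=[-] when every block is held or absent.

towers=[A/B; F/D/C] holding=E

step 1 (unstack(E, B)): towers=[A; F/D/C/B] holding=E
step 2 (putdown(E)): towers=[A; E; F/D/C/B] holding=-
step 3 (unstack(B, C)): towers=[A; E; F/D/C] holding=B
step 4 (stack(B, A)): towers=[A/B; E; F/D/C] holding=-
step 5 (pickup(E)): towers=[A/B; F/D/C] holding=E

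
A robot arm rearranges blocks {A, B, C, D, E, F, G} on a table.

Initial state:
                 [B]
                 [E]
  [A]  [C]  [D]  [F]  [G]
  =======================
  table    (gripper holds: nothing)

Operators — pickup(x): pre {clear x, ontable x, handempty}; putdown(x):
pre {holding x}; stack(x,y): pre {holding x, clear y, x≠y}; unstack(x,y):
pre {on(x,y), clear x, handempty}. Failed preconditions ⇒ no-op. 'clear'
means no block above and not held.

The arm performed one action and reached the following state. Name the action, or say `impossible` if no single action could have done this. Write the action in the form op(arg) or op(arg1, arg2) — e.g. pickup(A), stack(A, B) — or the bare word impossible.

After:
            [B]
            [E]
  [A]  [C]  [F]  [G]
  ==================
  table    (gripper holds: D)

target: towers=[A; C; F/E/B; G] holding=D
     unstack(B, E) → towers=[A; C; D; F/E; G] holding=B
         pickup(G) → towers=[A; C; D; F/E/B] holding=G
         pickup(D) → towers=[A; C; F/E/B; G] holding=D  ← match
         pickup(A) → towers=[C; D; F/E/B; G] holding=A
         pickup(C) → towers=[A; D; F/E/B; G] holding=C

pickup(D)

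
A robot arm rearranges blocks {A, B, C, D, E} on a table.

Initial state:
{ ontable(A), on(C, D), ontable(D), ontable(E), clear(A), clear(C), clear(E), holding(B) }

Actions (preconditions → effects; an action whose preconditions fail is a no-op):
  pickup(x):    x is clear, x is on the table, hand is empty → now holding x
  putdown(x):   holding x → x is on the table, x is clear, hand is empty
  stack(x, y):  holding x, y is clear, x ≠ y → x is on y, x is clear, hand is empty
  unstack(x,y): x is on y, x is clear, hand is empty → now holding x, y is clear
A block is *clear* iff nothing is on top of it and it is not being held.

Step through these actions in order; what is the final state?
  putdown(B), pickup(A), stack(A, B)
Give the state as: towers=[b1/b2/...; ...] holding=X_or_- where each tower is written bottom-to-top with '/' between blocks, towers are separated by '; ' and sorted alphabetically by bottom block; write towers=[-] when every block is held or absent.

towers=[B/A; D/C; E] holding=-

step 1 (putdown(B)): towers=[A; B; D/C; E] holding=-
step 2 (pickup(A)): towers=[B; D/C; E] holding=A
step 3 (stack(A, B)): towers=[B/A; D/C; E] holding=-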